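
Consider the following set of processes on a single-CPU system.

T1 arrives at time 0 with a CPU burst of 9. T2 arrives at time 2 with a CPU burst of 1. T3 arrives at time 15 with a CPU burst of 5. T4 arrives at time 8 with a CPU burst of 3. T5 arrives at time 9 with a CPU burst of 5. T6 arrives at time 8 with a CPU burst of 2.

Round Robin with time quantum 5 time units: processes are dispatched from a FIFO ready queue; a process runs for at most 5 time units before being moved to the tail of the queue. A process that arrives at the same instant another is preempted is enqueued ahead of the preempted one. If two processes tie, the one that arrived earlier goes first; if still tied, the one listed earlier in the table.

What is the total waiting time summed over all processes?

22

Gantt: | T1 0-5 | T2 5-6 | T1 6-10 | T4 10-13 | T6 13-15 | T5 15-20 | T3 20-25 |
Completion: T1=10  T2=6  T3=25  T4=13  T5=20  T6=15
Turnaround (C−A): T1=10  T2=4  T3=10  T4=5  T5=11  T6=7
Waiting = turnaround − burst: T1=1, T2=3, T3=5, T4=2, T5=6, T6=5
Total waiting = 1 + 3 + 5 + 2 + 6 + 5 = 22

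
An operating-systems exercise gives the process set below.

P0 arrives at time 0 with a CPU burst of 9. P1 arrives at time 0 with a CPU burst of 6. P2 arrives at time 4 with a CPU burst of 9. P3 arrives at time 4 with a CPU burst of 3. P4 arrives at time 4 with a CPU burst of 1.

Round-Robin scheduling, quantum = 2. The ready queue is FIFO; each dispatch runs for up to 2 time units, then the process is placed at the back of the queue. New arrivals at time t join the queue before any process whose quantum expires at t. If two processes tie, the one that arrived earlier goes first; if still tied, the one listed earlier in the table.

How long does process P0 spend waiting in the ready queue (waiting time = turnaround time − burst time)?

16

Schedule: | P0 0-2 | P1 2-4 | P0 4-6 | P2 6-8 | P3 8-10 | P4 10-11 | P1 11-13 | P0 13-15 | P2 15-17 | P3 17-18 | P1 18-20 | P0 20-22 | P2 22-24 | P0 24-25 | P2 25-28 |
Completion: P0=25  P1=20  P2=28  P3=18  P4=11
Waiting(P0) = turnaround − burst = 25 − 9 = 16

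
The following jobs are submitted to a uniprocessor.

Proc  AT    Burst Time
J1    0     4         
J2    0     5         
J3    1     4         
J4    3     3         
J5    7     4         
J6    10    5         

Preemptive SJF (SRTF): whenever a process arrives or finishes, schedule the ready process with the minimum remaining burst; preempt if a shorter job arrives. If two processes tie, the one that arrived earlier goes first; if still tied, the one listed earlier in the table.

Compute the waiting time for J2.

15

Timeline: | J1 0-4 | J4 4-7 | J3 7-11 | J5 11-15 | J2 15-20 | J6 20-25 |
Completion: J1=4  J2=20  J3=11  J4=7  J5=15  J6=25
Turnaround (C−A): J1=4  J2=20  J3=10  J4=4  J5=8  J6=15
Waiting(J2) = turnaround − burst = 20 − 5 = 15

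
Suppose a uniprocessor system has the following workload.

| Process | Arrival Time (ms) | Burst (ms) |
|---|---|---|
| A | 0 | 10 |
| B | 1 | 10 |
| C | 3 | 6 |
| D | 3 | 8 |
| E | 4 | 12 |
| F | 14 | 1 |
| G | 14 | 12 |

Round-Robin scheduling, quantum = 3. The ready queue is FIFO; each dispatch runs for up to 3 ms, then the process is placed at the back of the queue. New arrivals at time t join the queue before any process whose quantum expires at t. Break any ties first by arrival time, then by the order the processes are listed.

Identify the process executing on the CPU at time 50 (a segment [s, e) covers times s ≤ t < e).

G

Schedule: | A 0-3 | B 3-6 | C 6-9 | D 9-12 | A 12-15 | E 15-18 | B 18-21 | C 21-24 | D 24-27 | F 27-28 | G 28-31 | A 31-34 | E 34-37 | B 37-40 | D 40-42 | G 42-45 | A 45-46 | E 46-49 | B 49-50 | G 50-53 | E 53-56 | G 56-59 |
Completion: A=46  B=50  C=24  D=42  E=56  F=28  G=59
Turnaround (C−A): A=46  B=49  C=21  D=39  E=52  F=14  G=45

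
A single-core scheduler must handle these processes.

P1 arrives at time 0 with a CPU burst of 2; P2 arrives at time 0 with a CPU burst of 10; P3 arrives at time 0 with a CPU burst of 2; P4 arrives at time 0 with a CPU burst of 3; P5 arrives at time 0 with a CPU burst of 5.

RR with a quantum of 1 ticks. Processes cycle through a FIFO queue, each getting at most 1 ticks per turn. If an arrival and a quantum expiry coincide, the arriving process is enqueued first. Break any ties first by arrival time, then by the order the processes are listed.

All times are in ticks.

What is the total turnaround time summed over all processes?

Gantt: | P1 0-1 | P2 1-2 | P3 2-3 | P4 3-4 | P5 4-5 | P1 5-6 | P2 6-7 | P3 7-8 | P4 8-9 | P5 9-10 | P2 10-11 | P4 11-12 | P5 12-13 | P2 13-14 | P5 14-15 | P2 15-16 | P5 16-17 | P2 17-22 |
Completion: P1=6  P2=22  P3=8  P4=12  P5=17
Turnaround (C−A): P1=6  P2=22  P3=8  P4=12  P5=17
Turnaround = completion − arrival: P1=6, P2=22, P3=8, P4=12, P5=17
Total turnaround = 6 + 22 + 8 + 12 + 17 = 65

65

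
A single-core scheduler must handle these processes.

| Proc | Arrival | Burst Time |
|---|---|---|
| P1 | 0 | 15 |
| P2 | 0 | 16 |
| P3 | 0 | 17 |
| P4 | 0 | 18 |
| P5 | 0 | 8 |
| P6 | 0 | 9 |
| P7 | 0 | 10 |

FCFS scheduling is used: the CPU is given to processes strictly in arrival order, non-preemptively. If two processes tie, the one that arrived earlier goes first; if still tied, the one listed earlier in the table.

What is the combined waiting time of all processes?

317

Timeline: | P1 0-15 | P2 15-31 | P3 31-48 | P4 48-66 | P5 66-74 | P6 74-83 | P7 83-93 |
Completion: P1=15  P2=31  P3=48  P4=66  P5=74  P6=83  P7=93
Waiting = turnaround − burst: P1=0, P2=15, P3=31, P4=48, P5=66, P6=74, P7=83
Total waiting = 0 + 15 + 31 + 48 + 66 + 74 + 83 = 317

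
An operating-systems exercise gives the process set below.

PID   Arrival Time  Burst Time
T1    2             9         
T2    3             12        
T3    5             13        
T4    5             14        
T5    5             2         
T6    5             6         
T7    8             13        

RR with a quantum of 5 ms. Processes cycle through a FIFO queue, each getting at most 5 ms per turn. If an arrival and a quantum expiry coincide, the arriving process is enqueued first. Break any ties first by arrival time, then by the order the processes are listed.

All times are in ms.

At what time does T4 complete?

Timeline: | idle 0-2 | T1 2-7 | T2 7-12 | T3 12-17 | T4 17-22 | T5 22-24 | T6 24-29 | T1 29-33 | T7 33-38 | T2 38-43 | T3 43-48 | T4 48-53 | T6 53-54 | T7 54-59 | T2 59-61 | T3 61-64 | T4 64-68 | T7 68-71 |
Completion: T1=33  T2=61  T3=64  T4=68  T5=24  T6=54  T7=71
Turnaround (C−A): T1=31  T2=58  T3=59  T4=63  T5=19  T6=49  T7=63

68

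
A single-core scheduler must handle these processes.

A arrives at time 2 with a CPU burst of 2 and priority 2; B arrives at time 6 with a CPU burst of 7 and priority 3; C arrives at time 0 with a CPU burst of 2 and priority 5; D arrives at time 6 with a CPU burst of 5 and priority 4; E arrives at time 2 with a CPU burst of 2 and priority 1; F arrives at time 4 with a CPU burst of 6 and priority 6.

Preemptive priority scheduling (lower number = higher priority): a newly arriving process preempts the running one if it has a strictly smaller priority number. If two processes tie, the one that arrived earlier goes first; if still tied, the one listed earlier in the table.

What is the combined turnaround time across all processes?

47

Timeline: | C 0-2 | E 2-4 | A 4-6 | B 6-13 | D 13-18 | F 18-24 |
Completion: A=6  B=13  C=2  D=18  E=4  F=24
Turnaround = completion − arrival: A=4, B=7, C=2, D=12, E=2, F=20
Total turnaround = 4 + 7 + 2 + 12 + 2 + 20 = 47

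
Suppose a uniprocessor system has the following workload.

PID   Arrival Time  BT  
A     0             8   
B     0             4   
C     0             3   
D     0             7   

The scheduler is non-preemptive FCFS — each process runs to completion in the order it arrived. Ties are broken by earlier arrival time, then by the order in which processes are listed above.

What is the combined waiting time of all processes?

35

Timeline: | A 0-8 | B 8-12 | C 12-15 | D 15-22 |
Completion: A=8  B=12  C=15  D=22
Waiting = turnaround − burst: A=0, B=8, C=12, D=15
Total waiting = 0 + 8 + 12 + 15 = 35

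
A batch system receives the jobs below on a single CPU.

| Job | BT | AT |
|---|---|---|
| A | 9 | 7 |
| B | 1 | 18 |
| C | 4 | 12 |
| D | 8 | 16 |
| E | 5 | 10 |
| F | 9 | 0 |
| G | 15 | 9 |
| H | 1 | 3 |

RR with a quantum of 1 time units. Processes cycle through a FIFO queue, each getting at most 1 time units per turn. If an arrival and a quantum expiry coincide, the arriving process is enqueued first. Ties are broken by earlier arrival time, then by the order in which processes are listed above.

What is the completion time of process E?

34

Schedule: | F 0-3 | H 3-4 | F 4-7 | A 7-8 | F 8-9 | A 9-10 | G 10-11 | F 11-12 | E 12-13 | A 13-14 | G 14-15 | C 15-16 | F 16-17 | E 17-18 | A 18-19 | G 19-20 | D 20-21 | C 21-22 | B 22-23 | E 23-24 | A 24-25 | G 25-26 | D 26-27 | C 27-28 | E 28-29 | A 29-30 | G 30-31 | D 31-32 | C 32-33 | E 33-34 | A 34-35 | G 35-36 | D 36-37 | A 37-38 | G 38-39 | D 39-40 | A 40-41 | G 41-42 | D 42-43 | G 43-44 | D 44-45 | G 45-46 | D 46-47 | G 47-52 |
Completion: A=41  B=23  C=33  D=47  E=34  F=17  G=52  H=4
Turnaround (C−A): A=34  B=5  C=21  D=31  E=24  F=17  G=43  H=1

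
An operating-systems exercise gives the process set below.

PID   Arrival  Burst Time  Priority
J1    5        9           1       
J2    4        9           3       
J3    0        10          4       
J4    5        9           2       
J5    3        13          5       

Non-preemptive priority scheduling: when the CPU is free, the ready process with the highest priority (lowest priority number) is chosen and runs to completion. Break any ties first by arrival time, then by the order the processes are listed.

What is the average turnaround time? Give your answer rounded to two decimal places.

25.40

Timeline: | J3 0-10 | J1 10-19 | J4 19-28 | J2 28-37 | J5 37-50 |
Completion: J1=19  J2=37  J3=10  J4=28  J5=50
Turnaround (C−A): J1=14  J2=33  J3=10  J4=23  J5=47
Turnaround times: J1=14, J2=33, J3=10, J4=23, J5=47
Average turnaround = (14+33+10+23+47) / 5 = 127/5 = 25.40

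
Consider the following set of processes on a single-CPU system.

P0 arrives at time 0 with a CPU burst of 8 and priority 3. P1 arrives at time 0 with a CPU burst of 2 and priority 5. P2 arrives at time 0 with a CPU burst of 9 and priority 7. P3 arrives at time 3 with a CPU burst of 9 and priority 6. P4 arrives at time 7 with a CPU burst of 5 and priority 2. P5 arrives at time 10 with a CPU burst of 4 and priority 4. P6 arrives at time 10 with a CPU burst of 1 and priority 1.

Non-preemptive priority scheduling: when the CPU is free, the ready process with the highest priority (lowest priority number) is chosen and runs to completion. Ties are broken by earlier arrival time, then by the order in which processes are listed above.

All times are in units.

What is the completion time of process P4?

13

Gantt: | P0 0-8 | P4 8-13 | P6 13-14 | P5 14-18 | P1 18-20 | P3 20-29 | P2 29-38 |
Completion: P0=8  P1=20  P2=38  P3=29  P4=13  P5=18  P6=14
Turnaround (C−A): P0=8  P1=20  P2=38  P3=26  P4=6  P5=8  P6=4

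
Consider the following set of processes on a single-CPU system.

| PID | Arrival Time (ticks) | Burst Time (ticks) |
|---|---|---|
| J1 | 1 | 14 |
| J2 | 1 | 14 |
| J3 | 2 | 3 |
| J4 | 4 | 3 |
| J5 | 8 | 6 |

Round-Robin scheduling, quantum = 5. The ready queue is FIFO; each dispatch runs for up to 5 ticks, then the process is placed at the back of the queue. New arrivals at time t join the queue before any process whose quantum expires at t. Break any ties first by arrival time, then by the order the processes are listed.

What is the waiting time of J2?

Timeline: | idle 0-1 | J1 1-6 | J2 6-11 | J3 11-14 | J4 14-17 | J1 17-22 | J5 22-27 | J2 27-32 | J1 32-36 | J5 36-37 | J2 37-41 |
Completion: J1=36  J2=41  J3=14  J4=17  J5=37
Turnaround (C−A): J1=35  J2=40  J3=12  J4=13  J5=29
Waiting(J2) = turnaround − burst = 40 − 14 = 26

26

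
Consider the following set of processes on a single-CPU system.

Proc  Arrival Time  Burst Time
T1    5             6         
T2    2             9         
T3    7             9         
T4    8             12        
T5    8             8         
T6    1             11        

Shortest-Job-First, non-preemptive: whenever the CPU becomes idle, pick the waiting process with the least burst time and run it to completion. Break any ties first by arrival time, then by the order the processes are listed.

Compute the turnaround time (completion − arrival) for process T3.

37

Timeline: | idle 0-1 | T6 1-12 | T1 12-18 | T5 18-26 | T2 26-35 | T3 35-44 | T4 44-56 |
Completion: T1=18  T2=35  T3=44  T4=56  T5=26  T6=12
Turnaround(T3) = completion − arrival = 44 − 7 = 37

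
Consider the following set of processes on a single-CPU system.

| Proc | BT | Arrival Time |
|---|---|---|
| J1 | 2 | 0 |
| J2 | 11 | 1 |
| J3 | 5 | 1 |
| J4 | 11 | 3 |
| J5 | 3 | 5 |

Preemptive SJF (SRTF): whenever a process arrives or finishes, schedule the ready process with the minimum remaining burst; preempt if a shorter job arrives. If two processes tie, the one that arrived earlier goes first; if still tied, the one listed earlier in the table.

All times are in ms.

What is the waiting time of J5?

2

Schedule: | J1 0-2 | J3 2-7 | J5 7-10 | J2 10-21 | J4 21-32 |
Completion: J1=2  J2=21  J3=7  J4=32  J5=10
Turnaround (C−A): J1=2  J2=20  J3=6  J4=29  J5=5
Waiting(J5) = turnaround − burst = 5 − 3 = 2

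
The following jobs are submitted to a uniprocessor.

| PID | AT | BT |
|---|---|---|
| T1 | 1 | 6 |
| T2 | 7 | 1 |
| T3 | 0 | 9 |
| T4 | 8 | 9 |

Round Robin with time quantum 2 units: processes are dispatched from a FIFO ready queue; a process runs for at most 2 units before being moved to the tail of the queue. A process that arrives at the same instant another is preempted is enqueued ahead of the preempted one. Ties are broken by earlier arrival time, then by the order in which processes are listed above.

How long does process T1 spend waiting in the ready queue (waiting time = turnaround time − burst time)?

Schedule: | T3 0-2 | T1 2-4 | T3 4-6 | T1 6-8 | T3 8-10 | T2 10-11 | T4 11-13 | T1 13-15 | T3 15-17 | T4 17-19 | T3 19-20 | T4 20-25 |
Completion: T1=15  T2=11  T3=20  T4=25
Waiting(T1) = turnaround − burst = 14 − 6 = 8

8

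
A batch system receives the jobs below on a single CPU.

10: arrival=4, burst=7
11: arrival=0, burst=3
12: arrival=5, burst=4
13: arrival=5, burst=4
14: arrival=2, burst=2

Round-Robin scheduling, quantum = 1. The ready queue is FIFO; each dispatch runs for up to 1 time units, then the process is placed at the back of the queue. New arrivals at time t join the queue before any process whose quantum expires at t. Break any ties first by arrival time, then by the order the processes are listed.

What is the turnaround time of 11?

4

Timeline: | 11 0-2 | 14 2-3 | 11 3-4 | 14 4-5 | 10 5-6 | 12 6-7 | 13 7-8 | 10 8-9 | 12 9-10 | 13 10-11 | 10 11-12 | 12 12-13 | 13 13-14 | 10 14-15 | 12 15-16 | 13 16-17 | 10 17-20 |
Completion: 10=20  11=4  12=16  13=17  14=5
Turnaround(11) = completion − arrival = 4 − 0 = 4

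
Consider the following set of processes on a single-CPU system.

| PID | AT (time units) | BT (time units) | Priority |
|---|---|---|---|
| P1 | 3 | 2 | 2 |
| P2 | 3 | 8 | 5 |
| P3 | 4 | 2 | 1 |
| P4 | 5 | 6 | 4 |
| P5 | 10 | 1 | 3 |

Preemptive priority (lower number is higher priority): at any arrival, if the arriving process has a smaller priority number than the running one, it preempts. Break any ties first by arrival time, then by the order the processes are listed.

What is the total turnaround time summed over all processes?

35

Gantt: | idle 0-3 | P1 3-4 | P3 4-6 | P1 6-7 | P4 7-10 | P5 10-11 | P4 11-14 | P2 14-22 |
Completion: P1=7  P2=22  P3=6  P4=14  P5=11
Turnaround (C−A): P1=4  P2=19  P3=2  P4=9  P5=1
Turnaround = completion − arrival: P1=4, P2=19, P3=2, P4=9, P5=1
Total turnaround = 4 + 19 + 2 + 9 + 1 = 35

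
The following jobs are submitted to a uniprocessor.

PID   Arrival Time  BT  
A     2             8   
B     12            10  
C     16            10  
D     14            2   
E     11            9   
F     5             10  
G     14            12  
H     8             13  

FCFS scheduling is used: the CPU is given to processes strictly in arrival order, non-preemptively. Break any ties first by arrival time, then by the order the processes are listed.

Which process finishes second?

Gantt: | idle 0-2 | A 2-10 | F 10-20 | H 20-33 | E 33-42 | B 42-52 | D 52-54 | G 54-66 | C 66-76 |
Completion: A=10  B=52  C=76  D=54  E=42  F=20  G=66  H=33
Finish order: A → F → H → E → B → D → G → C

F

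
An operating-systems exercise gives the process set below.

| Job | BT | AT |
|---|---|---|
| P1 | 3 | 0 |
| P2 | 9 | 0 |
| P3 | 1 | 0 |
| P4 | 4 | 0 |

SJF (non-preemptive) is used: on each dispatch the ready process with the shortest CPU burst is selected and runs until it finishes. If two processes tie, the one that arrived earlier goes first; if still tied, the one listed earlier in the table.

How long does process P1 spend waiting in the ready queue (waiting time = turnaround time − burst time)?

Timeline: | P3 0-1 | P1 1-4 | P4 4-8 | P2 8-17 |
Completion: P1=4  P2=17  P3=1  P4=8
Turnaround (C−A): P1=4  P2=17  P3=1  P4=8
Waiting(P1) = turnaround − burst = 4 − 3 = 1

1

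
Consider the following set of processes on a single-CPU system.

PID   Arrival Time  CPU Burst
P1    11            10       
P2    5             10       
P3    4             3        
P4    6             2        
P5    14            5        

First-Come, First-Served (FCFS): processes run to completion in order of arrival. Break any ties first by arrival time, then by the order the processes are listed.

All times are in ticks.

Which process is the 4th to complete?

Gantt: | idle 0-4 | P3 4-7 | P2 7-17 | P4 17-19 | P1 19-29 | P5 29-34 |
Completion: P1=29  P2=17  P3=7  P4=19  P5=34
Turnaround (C−A): P1=18  P2=12  P3=3  P4=13  P5=20
Finish order: P3 → P2 → P4 → P1 → P5

P1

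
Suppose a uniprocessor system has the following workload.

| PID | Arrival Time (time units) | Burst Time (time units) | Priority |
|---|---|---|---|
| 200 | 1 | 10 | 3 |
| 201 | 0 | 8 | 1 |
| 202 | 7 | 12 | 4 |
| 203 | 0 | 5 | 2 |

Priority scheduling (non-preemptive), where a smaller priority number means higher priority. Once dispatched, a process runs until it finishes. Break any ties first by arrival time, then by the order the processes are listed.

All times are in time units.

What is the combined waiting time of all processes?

36

Gantt: | 201 0-8 | 203 8-13 | 200 13-23 | 202 23-35 |
Completion: 200=23  201=8  202=35  203=13
Turnaround (C−A): 200=22  201=8  202=28  203=13
Waiting = turnaround − burst: 200=12, 201=0, 202=16, 203=8
Total waiting = 12 + 0 + 16 + 8 = 36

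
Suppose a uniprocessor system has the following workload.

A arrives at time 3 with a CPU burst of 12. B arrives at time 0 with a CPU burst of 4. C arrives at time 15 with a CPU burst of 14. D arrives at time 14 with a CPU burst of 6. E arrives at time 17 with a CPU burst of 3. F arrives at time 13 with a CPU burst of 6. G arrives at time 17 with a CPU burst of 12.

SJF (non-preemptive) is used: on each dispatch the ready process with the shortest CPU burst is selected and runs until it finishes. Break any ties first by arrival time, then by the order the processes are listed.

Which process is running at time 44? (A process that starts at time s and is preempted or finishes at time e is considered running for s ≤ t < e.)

C

Gantt: | B 0-4 | A 4-16 | F 16-22 | E 22-25 | D 25-31 | G 31-43 | C 43-57 |
Completion: A=16  B=4  C=57  D=31  E=25  F=22  G=43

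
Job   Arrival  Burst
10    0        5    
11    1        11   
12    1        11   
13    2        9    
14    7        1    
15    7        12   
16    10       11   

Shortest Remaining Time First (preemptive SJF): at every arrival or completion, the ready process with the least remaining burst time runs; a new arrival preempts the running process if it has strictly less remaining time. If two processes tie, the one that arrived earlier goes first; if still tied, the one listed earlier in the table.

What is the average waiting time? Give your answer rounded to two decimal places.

15.86

Schedule: | 10 0-5 | 13 5-7 | 14 7-8 | 13 8-15 | 11 15-26 | 12 26-37 | 16 37-48 | 15 48-60 |
Completion: 10=5  11=26  12=37  13=15  14=8  15=60  16=48
Waiting times: 10=0, 11=14, 12=25, 13=4, 14=0, 15=41, 16=27
Average waiting = (0+14+25+4+0+41+27) / 7 = 111/7 = 15.86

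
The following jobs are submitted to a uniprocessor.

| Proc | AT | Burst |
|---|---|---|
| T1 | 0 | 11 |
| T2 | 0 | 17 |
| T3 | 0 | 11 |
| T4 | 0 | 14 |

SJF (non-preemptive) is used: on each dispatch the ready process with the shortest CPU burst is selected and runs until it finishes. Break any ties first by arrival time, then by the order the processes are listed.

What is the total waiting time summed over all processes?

Timeline: | T1 0-11 | T3 11-22 | T4 22-36 | T2 36-53 |
Completion: T1=11  T2=53  T3=22  T4=36
Turnaround (C−A): T1=11  T2=53  T3=22  T4=36
Waiting = turnaround − burst: T1=0, T2=36, T3=11, T4=22
Total waiting = 0 + 36 + 11 + 22 = 69

69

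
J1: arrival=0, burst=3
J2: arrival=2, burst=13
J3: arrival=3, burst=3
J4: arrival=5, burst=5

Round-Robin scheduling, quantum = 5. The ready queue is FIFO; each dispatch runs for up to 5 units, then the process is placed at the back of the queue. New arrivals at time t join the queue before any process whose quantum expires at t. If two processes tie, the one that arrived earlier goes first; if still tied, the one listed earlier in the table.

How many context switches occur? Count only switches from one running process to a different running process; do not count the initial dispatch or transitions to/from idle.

Timeline: | J1 0-3 | J2 3-8 | J3 8-11 | J4 11-16 | J2 16-24 |
Completion: J1=3  J2=24  J3=11  J4=16

4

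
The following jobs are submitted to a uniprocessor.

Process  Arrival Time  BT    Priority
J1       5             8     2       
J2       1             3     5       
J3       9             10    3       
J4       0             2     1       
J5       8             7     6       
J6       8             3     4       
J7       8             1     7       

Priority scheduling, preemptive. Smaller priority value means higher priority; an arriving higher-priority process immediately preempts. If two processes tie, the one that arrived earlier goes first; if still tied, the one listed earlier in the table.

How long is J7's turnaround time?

26

Timeline: | J4 0-2 | J2 2-5 | J1 5-13 | J3 13-23 | J6 23-26 | J5 26-33 | J7 33-34 |
Completion: J1=13  J2=5  J3=23  J4=2  J5=33  J6=26  J7=34
Turnaround (C−A): J1=8  J2=4  J3=14  J4=2  J5=25  J6=18  J7=26
Turnaround(J7) = completion − arrival = 34 − 8 = 26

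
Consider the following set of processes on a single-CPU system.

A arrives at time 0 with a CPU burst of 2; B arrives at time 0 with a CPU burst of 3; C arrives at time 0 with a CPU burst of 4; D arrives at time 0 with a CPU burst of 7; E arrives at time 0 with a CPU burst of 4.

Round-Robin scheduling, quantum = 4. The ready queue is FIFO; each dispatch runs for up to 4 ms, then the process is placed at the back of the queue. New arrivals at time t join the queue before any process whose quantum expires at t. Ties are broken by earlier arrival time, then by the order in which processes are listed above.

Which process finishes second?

Schedule: | A 0-2 | B 2-5 | C 5-9 | D 9-13 | E 13-17 | D 17-20 |
Completion: A=2  B=5  C=9  D=20  E=17
Finish order: A → B → C → E → D

B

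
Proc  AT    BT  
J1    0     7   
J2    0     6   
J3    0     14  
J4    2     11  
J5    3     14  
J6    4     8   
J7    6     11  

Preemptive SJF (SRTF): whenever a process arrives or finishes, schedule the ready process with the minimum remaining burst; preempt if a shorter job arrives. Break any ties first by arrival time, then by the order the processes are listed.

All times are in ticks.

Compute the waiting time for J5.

54

Timeline: | J2 0-6 | J1 6-13 | J6 13-21 | J4 21-32 | J7 32-43 | J3 43-57 | J5 57-71 |
Completion: J1=13  J2=6  J3=57  J4=32  J5=71  J6=21  J7=43
Waiting(J5) = turnaround − burst = 68 − 14 = 54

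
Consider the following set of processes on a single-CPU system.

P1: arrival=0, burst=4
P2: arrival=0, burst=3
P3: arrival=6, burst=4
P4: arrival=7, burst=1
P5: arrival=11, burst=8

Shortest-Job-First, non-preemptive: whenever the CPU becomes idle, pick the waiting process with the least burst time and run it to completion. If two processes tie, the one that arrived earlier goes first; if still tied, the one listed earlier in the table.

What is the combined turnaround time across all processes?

26

Gantt: | P2 0-3 | P1 3-7 | P4 7-8 | P3 8-12 | P5 12-20 |
Completion: P1=7  P2=3  P3=12  P4=8  P5=20
Turnaround (C−A): P1=7  P2=3  P3=6  P4=1  P5=9
Turnaround = completion − arrival: P1=7, P2=3, P3=6, P4=1, P5=9
Total turnaround = 7 + 3 + 6 + 1 + 9 = 26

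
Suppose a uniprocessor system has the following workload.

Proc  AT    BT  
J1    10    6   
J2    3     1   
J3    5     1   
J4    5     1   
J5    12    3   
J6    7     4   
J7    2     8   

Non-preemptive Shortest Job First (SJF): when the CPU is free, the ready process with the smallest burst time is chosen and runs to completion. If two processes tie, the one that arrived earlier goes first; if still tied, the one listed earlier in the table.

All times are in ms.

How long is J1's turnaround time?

16

Gantt: | idle 0-2 | J7 2-10 | J2 10-11 | J3 11-12 | J4 12-13 | J5 13-16 | J6 16-20 | J1 20-26 |
Completion: J1=26  J2=11  J3=12  J4=13  J5=16  J6=20  J7=10
Turnaround(J1) = completion − arrival = 26 − 10 = 16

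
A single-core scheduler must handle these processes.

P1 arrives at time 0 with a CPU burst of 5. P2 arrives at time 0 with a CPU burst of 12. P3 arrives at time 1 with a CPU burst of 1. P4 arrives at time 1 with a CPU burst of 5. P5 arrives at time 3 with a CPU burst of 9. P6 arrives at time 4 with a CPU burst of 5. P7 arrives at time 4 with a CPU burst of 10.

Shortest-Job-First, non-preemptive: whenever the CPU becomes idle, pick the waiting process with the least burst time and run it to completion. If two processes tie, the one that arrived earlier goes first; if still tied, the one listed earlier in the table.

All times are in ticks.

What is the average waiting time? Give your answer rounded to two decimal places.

Timeline: | P1 0-5 | P3 5-6 | P4 6-11 | P6 11-16 | P5 16-25 | P7 25-35 | P2 35-47 |
Completion: P1=5  P2=47  P3=6  P4=11  P5=25  P6=16  P7=35
Waiting times: P1=0, P2=35, P3=4, P4=5, P5=13, P6=7, P7=21
Average waiting = (0+35+4+5+13+7+21) / 7 = 85/7 = 12.14

12.14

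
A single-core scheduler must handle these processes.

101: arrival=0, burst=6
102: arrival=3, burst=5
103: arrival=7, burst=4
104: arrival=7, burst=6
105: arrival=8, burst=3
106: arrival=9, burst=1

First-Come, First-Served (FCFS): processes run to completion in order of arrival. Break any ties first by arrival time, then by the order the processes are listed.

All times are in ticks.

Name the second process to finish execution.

102

Timeline: | 101 0-6 | 102 6-11 | 103 11-15 | 104 15-21 | 105 21-24 | 106 24-25 |
Completion: 101=6  102=11  103=15  104=21  105=24  106=25
Turnaround (C−A): 101=6  102=8  103=8  104=14  105=16  106=16
Finish order: 101 → 102 → 103 → 104 → 105 → 106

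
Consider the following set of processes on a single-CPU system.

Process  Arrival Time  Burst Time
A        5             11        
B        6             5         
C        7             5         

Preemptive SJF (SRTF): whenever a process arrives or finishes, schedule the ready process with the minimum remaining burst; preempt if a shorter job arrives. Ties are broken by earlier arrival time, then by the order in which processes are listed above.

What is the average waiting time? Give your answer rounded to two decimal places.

4.67

Timeline: | idle 0-5 | A 5-6 | B 6-11 | C 11-16 | A 16-26 |
Completion: A=26  B=11  C=16
Turnaround (C−A): A=21  B=5  C=9
Waiting times: A=10, B=0, C=4
Average waiting = (10+0+4) / 3 = 14/3 = 4.67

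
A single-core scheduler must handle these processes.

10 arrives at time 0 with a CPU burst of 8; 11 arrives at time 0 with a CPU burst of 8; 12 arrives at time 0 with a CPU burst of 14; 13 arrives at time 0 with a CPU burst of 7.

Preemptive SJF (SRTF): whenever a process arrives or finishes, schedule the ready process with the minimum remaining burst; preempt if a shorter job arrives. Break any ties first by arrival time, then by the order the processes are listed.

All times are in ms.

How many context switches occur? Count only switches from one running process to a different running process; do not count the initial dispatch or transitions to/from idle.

Gantt: | 13 0-7 | 10 7-15 | 11 15-23 | 12 23-37 |
Completion: 10=15  11=23  12=37  13=7

3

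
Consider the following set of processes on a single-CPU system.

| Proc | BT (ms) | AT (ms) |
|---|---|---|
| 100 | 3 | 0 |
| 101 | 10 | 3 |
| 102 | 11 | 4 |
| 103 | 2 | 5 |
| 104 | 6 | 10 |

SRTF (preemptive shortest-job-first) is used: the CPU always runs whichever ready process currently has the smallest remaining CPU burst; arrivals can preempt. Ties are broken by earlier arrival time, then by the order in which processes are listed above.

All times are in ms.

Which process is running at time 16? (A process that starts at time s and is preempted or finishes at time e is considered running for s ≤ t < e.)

104

Gantt: | 100 0-3 | 101 3-5 | 103 5-7 | 101 7-15 | 104 15-21 | 102 21-32 |
Completion: 100=3  101=15  102=32  103=7  104=21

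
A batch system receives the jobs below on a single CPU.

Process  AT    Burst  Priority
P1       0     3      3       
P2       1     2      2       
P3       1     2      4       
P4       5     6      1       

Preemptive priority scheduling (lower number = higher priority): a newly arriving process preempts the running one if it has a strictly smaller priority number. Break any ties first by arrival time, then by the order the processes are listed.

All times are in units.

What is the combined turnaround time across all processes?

25

Gantt: | P1 0-1 | P2 1-3 | P1 3-5 | P4 5-11 | P3 11-13 |
Completion: P1=5  P2=3  P3=13  P4=11
Turnaround = completion − arrival: P1=5, P2=2, P3=12, P4=6
Total turnaround = 5 + 2 + 12 + 6 = 25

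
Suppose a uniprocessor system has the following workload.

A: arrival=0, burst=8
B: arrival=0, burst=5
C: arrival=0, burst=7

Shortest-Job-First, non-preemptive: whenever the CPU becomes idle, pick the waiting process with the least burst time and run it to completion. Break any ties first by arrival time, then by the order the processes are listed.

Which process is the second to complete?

C

Schedule: | B 0-5 | C 5-12 | A 12-20 |
Completion: A=20  B=5  C=12
Finish order: B → C → A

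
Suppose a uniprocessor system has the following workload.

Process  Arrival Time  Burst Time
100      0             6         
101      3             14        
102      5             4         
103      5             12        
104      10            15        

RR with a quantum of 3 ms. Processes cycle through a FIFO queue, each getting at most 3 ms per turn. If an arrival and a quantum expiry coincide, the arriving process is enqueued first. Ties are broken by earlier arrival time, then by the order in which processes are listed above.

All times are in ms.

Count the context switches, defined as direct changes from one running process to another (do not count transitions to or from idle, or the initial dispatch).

16

Schedule: | 100 0-3 | 101 3-6 | 100 6-9 | 102 9-12 | 103 12-15 | 101 15-18 | 104 18-21 | 102 21-22 | 103 22-25 | 101 25-28 | 104 28-31 | 103 31-34 | 101 34-37 | 104 37-40 | 103 40-43 | 101 43-45 | 104 45-51 |
Completion: 100=9  101=45  102=22  103=43  104=51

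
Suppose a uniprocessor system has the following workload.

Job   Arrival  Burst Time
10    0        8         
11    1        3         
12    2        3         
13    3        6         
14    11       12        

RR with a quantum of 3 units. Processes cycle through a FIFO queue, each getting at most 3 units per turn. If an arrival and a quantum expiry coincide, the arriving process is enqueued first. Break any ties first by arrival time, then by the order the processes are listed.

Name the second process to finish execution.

Gantt: | 10 0-3 | 11 3-6 | 12 6-9 | 13 9-12 | 10 12-15 | 14 15-18 | 13 18-21 | 10 21-23 | 14 23-32 |
Completion: 10=23  11=6  12=9  13=21  14=32
Finish order: 11 → 12 → 13 → 10 → 14

12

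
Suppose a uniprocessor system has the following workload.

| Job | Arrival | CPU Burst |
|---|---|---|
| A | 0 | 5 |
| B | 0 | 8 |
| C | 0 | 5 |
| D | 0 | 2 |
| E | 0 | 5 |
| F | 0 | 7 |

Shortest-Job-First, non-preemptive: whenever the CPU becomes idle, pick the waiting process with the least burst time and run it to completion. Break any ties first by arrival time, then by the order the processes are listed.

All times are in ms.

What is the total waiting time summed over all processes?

Gantt: | D 0-2 | A 2-7 | C 7-12 | E 12-17 | F 17-24 | B 24-32 |
Completion: A=7  B=32  C=12  D=2  E=17  F=24
Turnaround (C−A): A=7  B=32  C=12  D=2  E=17  F=24
Waiting = turnaround − burst: A=2, B=24, C=7, D=0, E=12, F=17
Total waiting = 2 + 24 + 7 + 0 + 12 + 17 = 62

62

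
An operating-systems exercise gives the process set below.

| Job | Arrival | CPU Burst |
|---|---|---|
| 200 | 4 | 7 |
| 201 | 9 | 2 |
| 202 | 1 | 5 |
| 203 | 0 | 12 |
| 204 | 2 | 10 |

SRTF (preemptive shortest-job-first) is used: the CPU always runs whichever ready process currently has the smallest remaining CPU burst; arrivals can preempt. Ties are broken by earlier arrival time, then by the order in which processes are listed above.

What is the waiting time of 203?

Schedule: | 203 0-1 | 202 1-6 | 200 6-9 | 201 9-11 | 200 11-15 | 204 15-25 | 203 25-36 |
Completion: 200=15  201=11  202=6  203=36  204=25
Turnaround (C−A): 200=11  201=2  202=5  203=36  204=23
Waiting(203) = turnaround − burst = 36 − 12 = 24

24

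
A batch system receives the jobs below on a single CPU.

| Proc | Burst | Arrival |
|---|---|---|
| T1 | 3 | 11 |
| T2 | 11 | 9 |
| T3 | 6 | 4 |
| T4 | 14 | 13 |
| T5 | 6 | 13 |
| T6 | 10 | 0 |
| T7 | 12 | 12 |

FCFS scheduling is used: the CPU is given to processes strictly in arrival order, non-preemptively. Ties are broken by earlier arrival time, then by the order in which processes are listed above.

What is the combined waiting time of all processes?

119

Gantt: | T6 0-10 | T3 10-16 | T2 16-27 | T1 27-30 | T7 30-42 | T4 42-56 | T5 56-62 |
Completion: T1=30  T2=27  T3=16  T4=56  T5=62  T6=10  T7=42
Turnaround (C−A): T1=19  T2=18  T3=12  T4=43  T5=49  T6=10  T7=30
Waiting = turnaround − burst: T1=16, T2=7, T3=6, T4=29, T5=43, T6=0, T7=18
Total waiting = 16 + 7 + 6 + 29 + 43 + 0 + 18 = 119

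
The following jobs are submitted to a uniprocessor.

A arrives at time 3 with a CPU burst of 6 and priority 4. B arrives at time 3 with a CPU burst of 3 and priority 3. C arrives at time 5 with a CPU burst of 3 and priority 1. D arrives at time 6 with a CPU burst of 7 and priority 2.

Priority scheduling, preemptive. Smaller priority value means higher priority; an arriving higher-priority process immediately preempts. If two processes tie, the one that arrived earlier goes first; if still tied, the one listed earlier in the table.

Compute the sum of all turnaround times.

Gantt: | idle 0-3 | B 3-5 | C 5-8 | D 8-15 | B 15-16 | A 16-22 |
Completion: A=22  B=16  C=8  D=15
Turnaround (C−A): A=19  B=13  C=3  D=9
Turnaround = completion − arrival: A=19, B=13, C=3, D=9
Total turnaround = 19 + 13 + 3 + 9 = 44

44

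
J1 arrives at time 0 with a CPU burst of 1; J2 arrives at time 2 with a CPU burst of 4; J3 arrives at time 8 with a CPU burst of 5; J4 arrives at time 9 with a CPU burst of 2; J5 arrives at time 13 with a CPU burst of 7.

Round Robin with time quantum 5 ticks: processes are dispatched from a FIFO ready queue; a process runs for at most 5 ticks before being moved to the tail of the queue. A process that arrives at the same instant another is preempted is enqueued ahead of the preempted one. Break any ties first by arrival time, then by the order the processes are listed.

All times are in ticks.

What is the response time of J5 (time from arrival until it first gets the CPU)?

Schedule: | J1 0-1 | idle 1-2 | J2 2-6 | idle 6-8 | J3 8-13 | J4 13-15 | J5 15-22 |
Completion: J1=1  J2=6  J3=13  J4=15  J5=22
Turnaround (C−A): J1=1  J2=4  J3=5  J4=6  J5=9
Response(J5) = first start − arrival = 15 − 13 = 2

2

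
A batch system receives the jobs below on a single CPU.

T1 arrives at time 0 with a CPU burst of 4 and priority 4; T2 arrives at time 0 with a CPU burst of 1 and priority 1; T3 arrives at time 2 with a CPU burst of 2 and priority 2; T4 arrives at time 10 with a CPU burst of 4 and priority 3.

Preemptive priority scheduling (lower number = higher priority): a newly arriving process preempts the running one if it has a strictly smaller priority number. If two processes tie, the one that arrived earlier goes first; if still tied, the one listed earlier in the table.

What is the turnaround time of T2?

Gantt: | T2 0-1 | T1 1-2 | T3 2-4 | T1 4-7 | idle 7-10 | T4 10-14 |
Completion: T1=7  T2=1  T3=4  T4=14
Turnaround (C−A): T1=7  T2=1  T3=2  T4=4
Turnaround(T2) = completion − arrival = 1 − 0 = 1

1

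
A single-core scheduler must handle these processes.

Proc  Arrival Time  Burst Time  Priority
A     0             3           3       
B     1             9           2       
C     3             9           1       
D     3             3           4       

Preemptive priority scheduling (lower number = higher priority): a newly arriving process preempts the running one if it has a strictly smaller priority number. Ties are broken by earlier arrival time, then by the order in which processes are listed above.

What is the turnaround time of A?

Gantt: | A 0-1 | B 1-3 | C 3-12 | B 12-19 | A 19-21 | D 21-24 |
Completion: A=21  B=19  C=12  D=24
Turnaround(A) = completion − arrival = 21 − 0 = 21

21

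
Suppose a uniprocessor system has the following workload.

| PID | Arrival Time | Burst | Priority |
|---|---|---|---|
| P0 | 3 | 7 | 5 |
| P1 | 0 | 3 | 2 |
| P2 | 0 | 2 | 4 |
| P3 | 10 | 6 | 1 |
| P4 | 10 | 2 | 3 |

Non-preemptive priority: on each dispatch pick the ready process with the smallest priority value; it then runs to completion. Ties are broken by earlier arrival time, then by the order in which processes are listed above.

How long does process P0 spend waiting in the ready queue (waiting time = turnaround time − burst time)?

2

Timeline: | P1 0-3 | P2 3-5 | P0 5-12 | P3 12-18 | P4 18-20 |
Completion: P0=12  P1=3  P2=5  P3=18  P4=20
Turnaround (C−A): P0=9  P1=3  P2=5  P3=8  P4=10
Waiting(P0) = turnaround − burst = 9 − 7 = 2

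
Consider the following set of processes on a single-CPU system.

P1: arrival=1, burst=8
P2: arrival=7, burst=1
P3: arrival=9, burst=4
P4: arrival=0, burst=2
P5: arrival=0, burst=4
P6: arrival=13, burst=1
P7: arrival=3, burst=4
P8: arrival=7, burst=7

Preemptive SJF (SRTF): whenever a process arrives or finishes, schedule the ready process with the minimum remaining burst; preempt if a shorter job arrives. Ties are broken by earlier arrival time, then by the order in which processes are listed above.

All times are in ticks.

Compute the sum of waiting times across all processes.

Timeline: | P4 0-2 | P5 2-6 | P7 6-7 | P2 7-8 | P7 8-11 | P3 11-13 | P6 13-14 | P3 14-16 | P8 16-23 | P1 23-31 |
Completion: P1=31  P2=8  P3=16  P4=2  P5=6  P6=14  P7=11  P8=23
Turnaround (C−A): P1=30  P2=1  P3=7  P4=2  P5=6  P6=1  P7=8  P8=16
Waiting = turnaround − burst: P1=22, P2=0, P3=3, P4=0, P5=2, P6=0, P7=4, P8=9
Total waiting = 22 + 0 + 3 + 0 + 2 + 0 + 4 + 9 = 40

40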